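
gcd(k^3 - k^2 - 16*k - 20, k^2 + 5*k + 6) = k + 2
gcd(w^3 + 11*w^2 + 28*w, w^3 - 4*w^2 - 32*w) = w^2 + 4*w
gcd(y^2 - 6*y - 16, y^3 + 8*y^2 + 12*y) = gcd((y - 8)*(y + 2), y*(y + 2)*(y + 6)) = y + 2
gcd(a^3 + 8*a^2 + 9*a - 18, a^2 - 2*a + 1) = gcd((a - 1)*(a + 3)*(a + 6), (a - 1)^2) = a - 1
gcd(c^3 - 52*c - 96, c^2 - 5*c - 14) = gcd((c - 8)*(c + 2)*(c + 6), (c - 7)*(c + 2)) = c + 2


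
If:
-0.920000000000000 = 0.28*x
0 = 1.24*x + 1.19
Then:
No Solution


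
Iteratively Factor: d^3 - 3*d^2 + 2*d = (d)*(d^2 - 3*d + 2) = d*(d - 1)*(d - 2)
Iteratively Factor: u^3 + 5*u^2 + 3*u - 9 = (u + 3)*(u^2 + 2*u - 3) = (u - 1)*(u + 3)*(u + 3)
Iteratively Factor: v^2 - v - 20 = (v + 4)*(v - 5)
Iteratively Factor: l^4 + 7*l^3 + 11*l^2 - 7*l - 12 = (l + 3)*(l^3 + 4*l^2 - l - 4) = (l + 3)*(l + 4)*(l^2 - 1) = (l - 1)*(l + 3)*(l + 4)*(l + 1)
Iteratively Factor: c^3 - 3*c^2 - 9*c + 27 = (c - 3)*(c^2 - 9) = (c - 3)^2*(c + 3)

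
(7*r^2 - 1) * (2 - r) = -7*r^3 + 14*r^2 + r - 2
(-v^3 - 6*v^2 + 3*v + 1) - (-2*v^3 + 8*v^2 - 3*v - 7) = v^3 - 14*v^2 + 6*v + 8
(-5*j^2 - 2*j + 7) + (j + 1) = -5*j^2 - j + 8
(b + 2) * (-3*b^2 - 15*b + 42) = -3*b^3 - 21*b^2 + 12*b + 84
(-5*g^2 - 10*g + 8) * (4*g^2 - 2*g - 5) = -20*g^4 - 30*g^3 + 77*g^2 + 34*g - 40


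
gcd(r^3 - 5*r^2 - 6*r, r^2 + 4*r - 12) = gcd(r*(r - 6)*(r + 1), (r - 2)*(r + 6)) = 1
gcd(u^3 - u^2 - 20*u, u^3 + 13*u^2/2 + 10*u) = u^2 + 4*u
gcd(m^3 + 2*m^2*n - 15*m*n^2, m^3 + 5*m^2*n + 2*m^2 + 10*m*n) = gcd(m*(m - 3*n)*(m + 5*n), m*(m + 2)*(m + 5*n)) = m^2 + 5*m*n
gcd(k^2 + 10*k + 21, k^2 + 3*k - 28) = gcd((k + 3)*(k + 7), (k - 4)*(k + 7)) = k + 7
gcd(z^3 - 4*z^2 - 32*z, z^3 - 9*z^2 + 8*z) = z^2 - 8*z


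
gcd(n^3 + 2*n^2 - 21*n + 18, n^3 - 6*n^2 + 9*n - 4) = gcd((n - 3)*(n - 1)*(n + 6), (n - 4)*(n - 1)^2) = n - 1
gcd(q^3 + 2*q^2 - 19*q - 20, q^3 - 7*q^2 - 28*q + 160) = q^2 + q - 20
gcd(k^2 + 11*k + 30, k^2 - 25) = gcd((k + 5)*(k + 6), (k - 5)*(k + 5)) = k + 5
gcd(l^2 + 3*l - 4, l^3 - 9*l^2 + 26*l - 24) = 1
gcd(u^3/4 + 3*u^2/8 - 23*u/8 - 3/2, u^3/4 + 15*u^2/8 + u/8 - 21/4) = 1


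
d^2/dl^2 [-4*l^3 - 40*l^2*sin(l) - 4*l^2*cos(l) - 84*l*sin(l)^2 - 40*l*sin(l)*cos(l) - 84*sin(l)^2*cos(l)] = 40*l^2*sin(l) + 4*l^2*cos(l) + 16*l*sin(l) + 80*l*sin(2*l) - 160*l*cos(l) - 168*l*cos(2*l) - 24*l - 80*sin(l) - 168*sin(2*l) + 13*cos(l) - 80*cos(2*l) - 189*cos(3*l)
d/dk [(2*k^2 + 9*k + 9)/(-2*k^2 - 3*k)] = 3/k^2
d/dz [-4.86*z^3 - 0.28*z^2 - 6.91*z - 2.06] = -14.58*z^2 - 0.56*z - 6.91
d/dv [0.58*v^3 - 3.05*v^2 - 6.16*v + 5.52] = 1.74*v^2 - 6.1*v - 6.16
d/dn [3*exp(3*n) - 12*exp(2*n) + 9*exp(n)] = (9*exp(2*n) - 24*exp(n) + 9)*exp(n)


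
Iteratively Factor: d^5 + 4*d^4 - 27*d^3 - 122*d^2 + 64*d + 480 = (d - 2)*(d^4 + 6*d^3 - 15*d^2 - 152*d - 240) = (d - 2)*(d + 3)*(d^3 + 3*d^2 - 24*d - 80) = (d - 2)*(d + 3)*(d + 4)*(d^2 - d - 20) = (d - 5)*(d - 2)*(d + 3)*(d + 4)*(d + 4)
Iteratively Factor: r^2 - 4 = (r - 2)*(r + 2)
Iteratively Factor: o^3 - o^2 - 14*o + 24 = (o - 3)*(o^2 + 2*o - 8) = (o - 3)*(o + 4)*(o - 2)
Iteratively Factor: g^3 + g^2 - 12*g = (g)*(g^2 + g - 12) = g*(g + 4)*(g - 3)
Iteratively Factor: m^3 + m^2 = (m + 1)*(m^2) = m*(m + 1)*(m)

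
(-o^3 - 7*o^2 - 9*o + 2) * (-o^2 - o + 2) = o^5 + 8*o^4 + 14*o^3 - 7*o^2 - 20*o + 4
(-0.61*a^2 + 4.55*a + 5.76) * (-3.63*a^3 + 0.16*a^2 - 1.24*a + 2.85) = 2.2143*a^5 - 16.6141*a^4 - 19.4244*a^3 - 6.4589*a^2 + 5.8251*a + 16.416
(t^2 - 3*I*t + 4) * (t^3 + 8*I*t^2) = t^5 + 5*I*t^4 + 28*t^3 + 32*I*t^2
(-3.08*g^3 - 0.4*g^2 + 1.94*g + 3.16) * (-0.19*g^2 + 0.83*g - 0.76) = 0.5852*g^5 - 2.4804*g^4 + 1.6402*g^3 + 1.3138*g^2 + 1.1484*g - 2.4016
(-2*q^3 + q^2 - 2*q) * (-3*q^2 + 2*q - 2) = 6*q^5 - 7*q^4 + 12*q^3 - 6*q^2 + 4*q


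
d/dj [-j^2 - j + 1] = -2*j - 1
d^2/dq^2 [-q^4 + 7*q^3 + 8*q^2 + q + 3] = -12*q^2 + 42*q + 16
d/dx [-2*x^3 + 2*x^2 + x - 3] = -6*x^2 + 4*x + 1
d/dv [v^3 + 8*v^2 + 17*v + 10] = 3*v^2 + 16*v + 17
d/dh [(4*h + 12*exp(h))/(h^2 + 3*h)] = 4*(h*(h + 3)*(3*exp(h) + 1) - (h + 3*exp(h))*(2*h + 3))/(h^2*(h + 3)^2)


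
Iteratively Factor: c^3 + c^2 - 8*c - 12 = (c - 3)*(c^2 + 4*c + 4) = (c - 3)*(c + 2)*(c + 2)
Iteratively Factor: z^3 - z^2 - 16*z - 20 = (z - 5)*(z^2 + 4*z + 4) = (z - 5)*(z + 2)*(z + 2)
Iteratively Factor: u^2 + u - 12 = (u + 4)*(u - 3)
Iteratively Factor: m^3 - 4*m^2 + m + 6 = (m + 1)*(m^2 - 5*m + 6) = (m - 2)*(m + 1)*(m - 3)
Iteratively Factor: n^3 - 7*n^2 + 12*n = (n - 4)*(n^2 - 3*n) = n*(n - 4)*(n - 3)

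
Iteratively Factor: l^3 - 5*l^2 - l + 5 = (l + 1)*(l^2 - 6*l + 5) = (l - 5)*(l + 1)*(l - 1)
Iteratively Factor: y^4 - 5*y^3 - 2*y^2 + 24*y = (y - 3)*(y^3 - 2*y^2 - 8*y) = (y - 4)*(y - 3)*(y^2 + 2*y) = y*(y - 4)*(y - 3)*(y + 2)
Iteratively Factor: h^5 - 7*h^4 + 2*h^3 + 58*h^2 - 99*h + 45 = (h - 1)*(h^4 - 6*h^3 - 4*h^2 + 54*h - 45) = (h - 3)*(h - 1)*(h^3 - 3*h^2 - 13*h + 15) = (h - 3)*(h - 1)^2*(h^2 - 2*h - 15) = (h - 5)*(h - 3)*(h - 1)^2*(h + 3)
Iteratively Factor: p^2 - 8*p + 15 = (p - 5)*(p - 3)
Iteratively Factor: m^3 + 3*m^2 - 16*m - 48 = (m - 4)*(m^2 + 7*m + 12) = (m - 4)*(m + 3)*(m + 4)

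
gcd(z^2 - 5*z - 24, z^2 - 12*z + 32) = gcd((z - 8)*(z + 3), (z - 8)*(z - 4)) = z - 8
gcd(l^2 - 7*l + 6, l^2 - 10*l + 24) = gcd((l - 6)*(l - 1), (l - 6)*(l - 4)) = l - 6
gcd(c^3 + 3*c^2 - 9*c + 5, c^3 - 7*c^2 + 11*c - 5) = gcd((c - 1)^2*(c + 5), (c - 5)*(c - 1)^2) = c^2 - 2*c + 1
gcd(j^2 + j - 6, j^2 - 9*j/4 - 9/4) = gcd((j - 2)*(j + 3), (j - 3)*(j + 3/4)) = 1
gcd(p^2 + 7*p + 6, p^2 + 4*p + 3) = p + 1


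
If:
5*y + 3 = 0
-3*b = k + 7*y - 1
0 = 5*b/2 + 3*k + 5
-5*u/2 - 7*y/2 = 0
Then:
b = 206/65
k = -56/13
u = 21/25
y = -3/5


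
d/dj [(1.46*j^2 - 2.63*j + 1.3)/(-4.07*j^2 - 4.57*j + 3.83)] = (-17.3763*j^2 + 21.7656*j - 4.1319)/(16.5649*j^4 + 37.1998*j^3 - 10.2913*j^2 - 35.0062*j + 14.6689)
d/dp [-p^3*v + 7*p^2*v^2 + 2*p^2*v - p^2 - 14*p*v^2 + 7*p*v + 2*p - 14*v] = -3*p^2*v + 14*p*v^2 + 4*p*v - 2*p - 14*v^2 + 7*v + 2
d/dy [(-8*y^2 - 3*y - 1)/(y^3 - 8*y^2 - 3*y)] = (8*y^4 + 6*y^3 + 3*y^2 - 16*y - 3)/(y^2*(y^4 - 16*y^3 + 58*y^2 + 48*y + 9))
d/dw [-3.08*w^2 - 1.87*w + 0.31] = -6.16*w - 1.87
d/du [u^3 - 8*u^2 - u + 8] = 3*u^2 - 16*u - 1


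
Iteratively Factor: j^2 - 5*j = (j - 5)*(j)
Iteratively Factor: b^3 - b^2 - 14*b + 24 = (b - 2)*(b^2 + b - 12) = (b - 2)*(b + 4)*(b - 3)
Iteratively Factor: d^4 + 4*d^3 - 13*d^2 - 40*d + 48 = (d - 3)*(d^3 + 7*d^2 + 8*d - 16) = (d - 3)*(d + 4)*(d^2 + 3*d - 4) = (d - 3)*(d - 1)*(d + 4)*(d + 4)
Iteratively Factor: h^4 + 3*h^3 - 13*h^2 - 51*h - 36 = (h + 1)*(h^3 + 2*h^2 - 15*h - 36) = (h + 1)*(h + 3)*(h^2 - h - 12) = (h - 4)*(h + 1)*(h + 3)*(h + 3)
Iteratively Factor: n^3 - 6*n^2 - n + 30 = (n - 5)*(n^2 - n - 6) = (n - 5)*(n + 2)*(n - 3)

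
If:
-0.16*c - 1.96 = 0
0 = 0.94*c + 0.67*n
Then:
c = -12.25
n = 17.19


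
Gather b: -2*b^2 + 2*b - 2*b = -2*b^2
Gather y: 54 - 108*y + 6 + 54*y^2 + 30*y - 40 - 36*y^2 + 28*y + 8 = 18*y^2 - 50*y + 28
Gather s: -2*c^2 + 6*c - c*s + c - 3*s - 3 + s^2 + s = -2*c^2 + 7*c + s^2 + s*(-c - 2) - 3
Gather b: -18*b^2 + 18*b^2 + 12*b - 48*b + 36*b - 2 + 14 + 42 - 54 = 0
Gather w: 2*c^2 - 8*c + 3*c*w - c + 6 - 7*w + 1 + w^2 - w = 2*c^2 - 9*c + w^2 + w*(3*c - 8) + 7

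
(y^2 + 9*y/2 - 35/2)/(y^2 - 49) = (y - 5/2)/(y - 7)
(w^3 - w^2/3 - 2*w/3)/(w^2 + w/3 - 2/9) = 3*w*(w - 1)/(3*w - 1)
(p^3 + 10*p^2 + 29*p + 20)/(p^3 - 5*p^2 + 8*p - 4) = (p^3 + 10*p^2 + 29*p + 20)/(p^3 - 5*p^2 + 8*p - 4)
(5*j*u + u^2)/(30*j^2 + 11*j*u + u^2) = u/(6*j + u)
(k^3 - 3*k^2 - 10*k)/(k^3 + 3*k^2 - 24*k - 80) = k*(k + 2)/(k^2 + 8*k + 16)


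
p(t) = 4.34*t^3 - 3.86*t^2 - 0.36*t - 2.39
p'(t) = 13.02*t^2 - 7.72*t - 0.36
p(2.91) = 70.82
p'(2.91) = 87.43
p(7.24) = 1439.72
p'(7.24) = 626.22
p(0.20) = -2.58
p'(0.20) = -1.38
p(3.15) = 93.83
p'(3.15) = 104.51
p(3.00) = 78.97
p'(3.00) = 93.66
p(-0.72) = -5.75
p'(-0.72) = 11.95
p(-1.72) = -35.27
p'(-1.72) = 51.44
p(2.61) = 47.54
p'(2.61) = 68.18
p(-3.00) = -153.23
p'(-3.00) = 139.98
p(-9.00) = -3475.67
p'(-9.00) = 1123.74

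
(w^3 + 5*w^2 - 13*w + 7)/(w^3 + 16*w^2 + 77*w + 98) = (w^2 - 2*w + 1)/(w^2 + 9*w + 14)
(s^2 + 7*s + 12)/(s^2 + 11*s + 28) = (s + 3)/(s + 7)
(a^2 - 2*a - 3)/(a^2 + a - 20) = (a^2 - 2*a - 3)/(a^2 + a - 20)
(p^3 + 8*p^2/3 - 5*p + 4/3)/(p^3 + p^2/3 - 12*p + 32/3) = (3*p - 1)/(3*p - 8)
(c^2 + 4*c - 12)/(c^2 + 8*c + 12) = (c - 2)/(c + 2)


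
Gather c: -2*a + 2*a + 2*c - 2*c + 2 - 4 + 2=0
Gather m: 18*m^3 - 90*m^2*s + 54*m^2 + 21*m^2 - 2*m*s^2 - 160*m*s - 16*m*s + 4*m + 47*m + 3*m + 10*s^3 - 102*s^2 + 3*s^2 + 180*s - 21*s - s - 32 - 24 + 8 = 18*m^3 + m^2*(75 - 90*s) + m*(-2*s^2 - 176*s + 54) + 10*s^3 - 99*s^2 + 158*s - 48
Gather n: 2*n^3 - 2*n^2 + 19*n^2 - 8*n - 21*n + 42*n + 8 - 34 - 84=2*n^3 + 17*n^2 + 13*n - 110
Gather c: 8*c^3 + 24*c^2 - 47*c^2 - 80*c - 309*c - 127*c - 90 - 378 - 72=8*c^3 - 23*c^2 - 516*c - 540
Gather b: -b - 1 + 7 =6 - b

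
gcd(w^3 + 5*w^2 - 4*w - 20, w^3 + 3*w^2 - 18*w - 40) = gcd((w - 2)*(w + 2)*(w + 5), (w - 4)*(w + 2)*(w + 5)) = w^2 + 7*w + 10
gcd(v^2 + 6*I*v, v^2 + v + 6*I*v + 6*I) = v + 6*I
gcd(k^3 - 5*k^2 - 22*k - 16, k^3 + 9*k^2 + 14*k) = k + 2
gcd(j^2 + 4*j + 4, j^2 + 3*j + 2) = j + 2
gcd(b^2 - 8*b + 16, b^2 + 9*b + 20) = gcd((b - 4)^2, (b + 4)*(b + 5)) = 1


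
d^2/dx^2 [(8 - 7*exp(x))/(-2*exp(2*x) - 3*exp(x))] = 2*(14*exp(3*x) - 85*exp(2*x) - 72*exp(x) - 36)*exp(-x)/(8*exp(3*x) + 36*exp(2*x) + 54*exp(x) + 27)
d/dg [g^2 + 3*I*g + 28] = 2*g + 3*I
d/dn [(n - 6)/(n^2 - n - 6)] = (n^2 - n - (n - 6)*(2*n - 1) - 6)/(-n^2 + n + 6)^2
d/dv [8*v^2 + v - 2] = 16*v + 1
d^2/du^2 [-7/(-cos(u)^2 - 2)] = 14*(-2*sin(u)^4 - 3*sin(u)^2 + 3)/(cos(u)^2 + 2)^3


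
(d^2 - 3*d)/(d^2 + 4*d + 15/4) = 4*d*(d - 3)/(4*d^2 + 16*d + 15)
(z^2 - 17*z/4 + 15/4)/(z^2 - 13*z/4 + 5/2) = (z - 3)/(z - 2)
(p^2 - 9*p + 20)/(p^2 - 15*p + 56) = (p^2 - 9*p + 20)/(p^2 - 15*p + 56)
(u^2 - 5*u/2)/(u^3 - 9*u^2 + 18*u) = (u - 5/2)/(u^2 - 9*u + 18)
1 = 1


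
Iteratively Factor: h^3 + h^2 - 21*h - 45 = (h - 5)*(h^2 + 6*h + 9) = (h - 5)*(h + 3)*(h + 3)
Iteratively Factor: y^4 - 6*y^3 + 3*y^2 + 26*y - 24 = (y + 2)*(y^3 - 8*y^2 + 19*y - 12) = (y - 3)*(y + 2)*(y^2 - 5*y + 4) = (y - 4)*(y - 3)*(y + 2)*(y - 1)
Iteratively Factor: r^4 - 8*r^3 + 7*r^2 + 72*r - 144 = (r - 3)*(r^3 - 5*r^2 - 8*r + 48) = (r - 4)*(r - 3)*(r^2 - r - 12) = (r - 4)*(r - 3)*(r + 3)*(r - 4)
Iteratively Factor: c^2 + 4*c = (c)*(c + 4)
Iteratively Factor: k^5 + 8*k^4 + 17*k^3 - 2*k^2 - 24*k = (k + 3)*(k^4 + 5*k^3 + 2*k^2 - 8*k) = (k + 3)*(k + 4)*(k^3 + k^2 - 2*k) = k*(k + 3)*(k + 4)*(k^2 + k - 2) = k*(k + 2)*(k + 3)*(k + 4)*(k - 1)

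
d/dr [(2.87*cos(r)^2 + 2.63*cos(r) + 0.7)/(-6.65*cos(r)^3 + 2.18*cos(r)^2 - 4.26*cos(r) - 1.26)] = (-19.0855*cos(r)^4 - 34.979*cos(r)^3 + 3.9946*cos(r)^2 + 10.2844*cos(r) + 0.3318)*sin(r)/(44.2225*cos(r)^6 - 28.994*cos(r)^5 + 61.4104*cos(r)^4 - 1.8156*cos(r)^3 + 12.654*cos(r)^2 + 10.7352*cos(r) + 1.5876)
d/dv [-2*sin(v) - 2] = -2*cos(v)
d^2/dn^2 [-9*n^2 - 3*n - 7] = -18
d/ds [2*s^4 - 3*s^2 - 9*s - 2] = 8*s^3 - 6*s - 9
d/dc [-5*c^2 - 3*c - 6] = -10*c - 3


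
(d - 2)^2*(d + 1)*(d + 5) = d^4 + 2*d^3 - 15*d^2 + 4*d + 20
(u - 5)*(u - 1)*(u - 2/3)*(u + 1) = u^4 - 17*u^3/3 + 7*u^2/3 + 17*u/3 - 10/3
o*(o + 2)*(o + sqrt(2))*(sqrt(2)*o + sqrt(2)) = sqrt(2)*o^4 + 2*o^3 + 3*sqrt(2)*o^3 + 2*sqrt(2)*o^2 + 6*o^2 + 4*o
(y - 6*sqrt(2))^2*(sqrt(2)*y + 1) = sqrt(2)*y^3 - 23*y^2 + 60*sqrt(2)*y + 72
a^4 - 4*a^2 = a^2*(a - 2)*(a + 2)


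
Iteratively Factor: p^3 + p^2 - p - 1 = (p + 1)*(p^2 - 1) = (p - 1)*(p + 1)*(p + 1)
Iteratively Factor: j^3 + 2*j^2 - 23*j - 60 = (j + 4)*(j^2 - 2*j - 15) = (j + 3)*(j + 4)*(j - 5)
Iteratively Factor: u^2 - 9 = (u + 3)*(u - 3)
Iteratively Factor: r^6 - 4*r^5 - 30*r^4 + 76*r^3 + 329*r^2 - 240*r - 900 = (r + 3)*(r^5 - 7*r^4 - 9*r^3 + 103*r^2 + 20*r - 300) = (r + 2)*(r + 3)*(r^4 - 9*r^3 + 9*r^2 + 85*r - 150) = (r + 2)*(r + 3)^2*(r^3 - 12*r^2 + 45*r - 50) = (r - 2)*(r + 2)*(r + 3)^2*(r^2 - 10*r + 25) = (r - 5)*(r - 2)*(r + 2)*(r + 3)^2*(r - 5)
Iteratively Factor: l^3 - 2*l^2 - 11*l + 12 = (l - 1)*(l^2 - l - 12) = (l - 4)*(l - 1)*(l + 3)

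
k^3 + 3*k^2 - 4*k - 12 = (k - 2)*(k + 2)*(k + 3)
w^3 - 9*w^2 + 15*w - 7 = (w - 7)*(w - 1)^2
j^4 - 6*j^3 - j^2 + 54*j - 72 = (j - 4)*(j - 3)*(j - 2)*(j + 3)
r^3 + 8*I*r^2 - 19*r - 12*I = (r + I)*(r + 3*I)*(r + 4*I)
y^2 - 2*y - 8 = (y - 4)*(y + 2)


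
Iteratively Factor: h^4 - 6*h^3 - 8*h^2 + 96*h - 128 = (h + 4)*(h^3 - 10*h^2 + 32*h - 32) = (h - 2)*(h + 4)*(h^2 - 8*h + 16) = (h - 4)*(h - 2)*(h + 4)*(h - 4)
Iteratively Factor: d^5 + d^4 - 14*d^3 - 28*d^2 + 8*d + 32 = (d + 2)*(d^4 - d^3 - 12*d^2 - 4*d + 16) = (d + 2)^2*(d^3 - 3*d^2 - 6*d + 8) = (d + 2)^3*(d^2 - 5*d + 4) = (d - 1)*(d + 2)^3*(d - 4)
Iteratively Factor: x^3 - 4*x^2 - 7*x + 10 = (x + 2)*(x^2 - 6*x + 5) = (x - 5)*(x + 2)*(x - 1)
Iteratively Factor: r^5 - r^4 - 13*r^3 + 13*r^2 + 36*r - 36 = (r + 3)*(r^4 - 4*r^3 - r^2 + 16*r - 12) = (r - 3)*(r + 3)*(r^3 - r^2 - 4*r + 4) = (r - 3)*(r + 2)*(r + 3)*(r^2 - 3*r + 2) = (r - 3)*(r - 2)*(r + 2)*(r + 3)*(r - 1)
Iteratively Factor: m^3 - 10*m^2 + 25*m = (m - 5)*(m^2 - 5*m) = (m - 5)^2*(m)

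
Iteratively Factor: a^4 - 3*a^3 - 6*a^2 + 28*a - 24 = (a - 2)*(a^3 - a^2 - 8*a + 12) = (a - 2)^2*(a^2 + a - 6) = (a - 2)^3*(a + 3)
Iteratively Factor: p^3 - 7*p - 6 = (p + 2)*(p^2 - 2*p - 3) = (p + 1)*(p + 2)*(p - 3)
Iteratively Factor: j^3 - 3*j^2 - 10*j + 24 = (j + 3)*(j^2 - 6*j + 8) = (j - 2)*(j + 3)*(j - 4)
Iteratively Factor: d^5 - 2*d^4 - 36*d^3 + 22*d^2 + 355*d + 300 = (d - 5)*(d^4 + 3*d^3 - 21*d^2 - 83*d - 60) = (d - 5)^2*(d^3 + 8*d^2 + 19*d + 12) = (d - 5)^2*(d + 3)*(d^2 + 5*d + 4) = (d - 5)^2*(d + 1)*(d + 3)*(d + 4)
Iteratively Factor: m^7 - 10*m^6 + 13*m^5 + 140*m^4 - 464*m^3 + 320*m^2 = (m - 4)*(m^6 - 6*m^5 - 11*m^4 + 96*m^3 - 80*m^2) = (m - 4)*(m - 1)*(m^5 - 5*m^4 - 16*m^3 + 80*m^2) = m*(m - 4)*(m - 1)*(m^4 - 5*m^3 - 16*m^2 + 80*m) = m*(m - 4)^2*(m - 1)*(m^3 - m^2 - 20*m) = m*(m - 4)^2*(m - 1)*(m + 4)*(m^2 - 5*m) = m*(m - 5)*(m - 4)^2*(m - 1)*(m + 4)*(m)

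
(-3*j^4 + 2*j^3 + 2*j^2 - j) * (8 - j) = 3*j^5 - 26*j^4 + 14*j^3 + 17*j^2 - 8*j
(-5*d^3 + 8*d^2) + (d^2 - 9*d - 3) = -5*d^3 + 9*d^2 - 9*d - 3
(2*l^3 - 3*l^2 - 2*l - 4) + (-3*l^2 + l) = 2*l^3 - 6*l^2 - l - 4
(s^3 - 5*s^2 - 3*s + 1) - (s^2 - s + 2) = s^3 - 6*s^2 - 2*s - 1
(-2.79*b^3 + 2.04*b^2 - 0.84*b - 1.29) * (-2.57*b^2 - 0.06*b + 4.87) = 7.1703*b^5 - 5.0754*b^4 - 11.5509*b^3 + 13.3005*b^2 - 4.0134*b - 6.2823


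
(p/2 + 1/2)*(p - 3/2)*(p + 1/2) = p^3/2 - 7*p/8 - 3/8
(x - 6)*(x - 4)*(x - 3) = x^3 - 13*x^2 + 54*x - 72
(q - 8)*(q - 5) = q^2 - 13*q + 40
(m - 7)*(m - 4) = m^2 - 11*m + 28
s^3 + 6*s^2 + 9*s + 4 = (s + 1)^2*(s + 4)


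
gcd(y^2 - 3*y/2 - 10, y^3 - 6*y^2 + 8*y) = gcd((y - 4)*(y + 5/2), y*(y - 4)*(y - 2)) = y - 4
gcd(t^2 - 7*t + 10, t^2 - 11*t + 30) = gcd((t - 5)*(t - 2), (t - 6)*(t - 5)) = t - 5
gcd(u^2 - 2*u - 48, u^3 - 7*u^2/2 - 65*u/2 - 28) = u - 8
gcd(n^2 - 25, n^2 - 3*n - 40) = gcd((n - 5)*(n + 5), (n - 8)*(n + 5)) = n + 5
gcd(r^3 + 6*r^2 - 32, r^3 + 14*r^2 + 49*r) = 1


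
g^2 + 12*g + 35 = (g + 5)*(g + 7)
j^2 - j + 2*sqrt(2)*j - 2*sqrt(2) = (j - 1)*(j + 2*sqrt(2))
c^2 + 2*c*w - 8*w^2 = (c - 2*w)*(c + 4*w)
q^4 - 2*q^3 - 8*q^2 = q^2*(q - 4)*(q + 2)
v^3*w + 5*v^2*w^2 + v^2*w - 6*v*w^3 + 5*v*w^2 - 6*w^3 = (v - w)*(v + 6*w)*(v*w + w)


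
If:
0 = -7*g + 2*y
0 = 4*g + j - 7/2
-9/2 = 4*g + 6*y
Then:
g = -9/50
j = 211/50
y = -63/100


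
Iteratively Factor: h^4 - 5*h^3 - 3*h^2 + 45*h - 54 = (h - 2)*(h^3 - 3*h^2 - 9*h + 27) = (h - 3)*(h - 2)*(h^2 - 9) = (h - 3)*(h - 2)*(h + 3)*(h - 3)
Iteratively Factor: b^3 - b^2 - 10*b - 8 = (b + 2)*(b^2 - 3*b - 4) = (b + 1)*(b + 2)*(b - 4)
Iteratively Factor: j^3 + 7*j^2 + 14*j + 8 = (j + 1)*(j^2 + 6*j + 8) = (j + 1)*(j + 2)*(j + 4)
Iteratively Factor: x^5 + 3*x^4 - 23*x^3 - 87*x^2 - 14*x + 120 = (x + 4)*(x^4 - x^3 - 19*x^2 - 11*x + 30) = (x + 3)*(x + 4)*(x^3 - 4*x^2 - 7*x + 10) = (x + 2)*(x + 3)*(x + 4)*(x^2 - 6*x + 5) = (x - 1)*(x + 2)*(x + 3)*(x + 4)*(x - 5)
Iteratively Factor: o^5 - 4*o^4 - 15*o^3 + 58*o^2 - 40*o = (o - 5)*(o^4 + o^3 - 10*o^2 + 8*o) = o*(o - 5)*(o^3 + o^2 - 10*o + 8) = o*(o - 5)*(o + 4)*(o^2 - 3*o + 2) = o*(o - 5)*(o - 1)*(o + 4)*(o - 2)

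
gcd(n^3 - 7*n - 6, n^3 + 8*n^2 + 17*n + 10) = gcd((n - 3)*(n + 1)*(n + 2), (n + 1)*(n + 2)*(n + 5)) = n^2 + 3*n + 2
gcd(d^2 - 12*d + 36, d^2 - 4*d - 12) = d - 6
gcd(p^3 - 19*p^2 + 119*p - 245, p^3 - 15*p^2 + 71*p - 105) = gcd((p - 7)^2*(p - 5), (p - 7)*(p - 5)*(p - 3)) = p^2 - 12*p + 35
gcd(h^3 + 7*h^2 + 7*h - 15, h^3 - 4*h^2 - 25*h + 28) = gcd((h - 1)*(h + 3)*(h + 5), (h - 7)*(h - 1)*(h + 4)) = h - 1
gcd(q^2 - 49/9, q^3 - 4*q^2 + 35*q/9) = q - 7/3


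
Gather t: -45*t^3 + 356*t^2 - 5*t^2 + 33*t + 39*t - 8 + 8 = -45*t^3 + 351*t^2 + 72*t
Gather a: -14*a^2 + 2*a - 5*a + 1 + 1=-14*a^2 - 3*a + 2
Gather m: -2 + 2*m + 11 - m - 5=m + 4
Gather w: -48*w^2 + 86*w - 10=-48*w^2 + 86*w - 10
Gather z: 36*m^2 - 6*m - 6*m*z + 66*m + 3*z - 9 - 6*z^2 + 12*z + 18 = 36*m^2 + 60*m - 6*z^2 + z*(15 - 6*m) + 9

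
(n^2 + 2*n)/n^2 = (n + 2)/n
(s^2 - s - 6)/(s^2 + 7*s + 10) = (s - 3)/(s + 5)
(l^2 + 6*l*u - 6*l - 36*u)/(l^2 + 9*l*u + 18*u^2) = (l - 6)/(l + 3*u)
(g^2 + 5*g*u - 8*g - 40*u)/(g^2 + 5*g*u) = (g - 8)/g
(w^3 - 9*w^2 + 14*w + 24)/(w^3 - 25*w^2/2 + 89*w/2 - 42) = 2*(w^2 - 5*w - 6)/(2*w^2 - 17*w + 21)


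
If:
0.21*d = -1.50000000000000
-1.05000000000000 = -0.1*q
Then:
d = -7.14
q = 10.50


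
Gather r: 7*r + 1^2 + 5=7*r + 6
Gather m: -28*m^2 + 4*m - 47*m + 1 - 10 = -28*m^2 - 43*m - 9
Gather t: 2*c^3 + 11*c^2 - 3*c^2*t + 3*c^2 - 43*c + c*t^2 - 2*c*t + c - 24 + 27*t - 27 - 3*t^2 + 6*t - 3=2*c^3 + 14*c^2 - 42*c + t^2*(c - 3) + t*(-3*c^2 - 2*c + 33) - 54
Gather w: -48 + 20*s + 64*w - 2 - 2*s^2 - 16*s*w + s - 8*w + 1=-2*s^2 + 21*s + w*(56 - 16*s) - 49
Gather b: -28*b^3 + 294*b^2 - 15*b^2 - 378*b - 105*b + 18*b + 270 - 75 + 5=-28*b^3 + 279*b^2 - 465*b + 200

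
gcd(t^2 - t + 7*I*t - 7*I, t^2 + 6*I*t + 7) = t + 7*I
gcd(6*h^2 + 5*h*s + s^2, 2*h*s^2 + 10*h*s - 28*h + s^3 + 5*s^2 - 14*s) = 2*h + s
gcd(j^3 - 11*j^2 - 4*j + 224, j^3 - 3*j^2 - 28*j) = j^2 - 3*j - 28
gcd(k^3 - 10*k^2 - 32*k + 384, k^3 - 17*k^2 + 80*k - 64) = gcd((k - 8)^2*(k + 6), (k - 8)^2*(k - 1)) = k^2 - 16*k + 64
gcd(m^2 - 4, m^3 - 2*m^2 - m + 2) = m - 2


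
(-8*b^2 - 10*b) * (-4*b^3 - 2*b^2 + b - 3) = 32*b^5 + 56*b^4 + 12*b^3 + 14*b^2 + 30*b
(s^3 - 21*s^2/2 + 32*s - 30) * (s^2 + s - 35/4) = s^5 - 19*s^4/2 + 51*s^3/4 + 751*s^2/8 - 310*s + 525/2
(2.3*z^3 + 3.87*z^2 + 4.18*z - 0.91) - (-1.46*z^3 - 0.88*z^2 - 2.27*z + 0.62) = 3.76*z^3 + 4.75*z^2 + 6.45*z - 1.53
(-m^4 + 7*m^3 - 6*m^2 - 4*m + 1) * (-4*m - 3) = 4*m^5 - 25*m^4 + 3*m^3 + 34*m^2 + 8*m - 3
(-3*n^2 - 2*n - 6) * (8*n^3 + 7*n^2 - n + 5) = -24*n^5 - 37*n^4 - 59*n^3 - 55*n^2 - 4*n - 30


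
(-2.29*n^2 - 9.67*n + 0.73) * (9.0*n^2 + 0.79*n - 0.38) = -20.61*n^4 - 88.8391*n^3 - 0.1991*n^2 + 4.2513*n - 0.2774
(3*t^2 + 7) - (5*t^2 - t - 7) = -2*t^2 + t + 14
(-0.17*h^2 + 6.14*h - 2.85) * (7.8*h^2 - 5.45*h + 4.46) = -1.326*h^4 + 48.8185*h^3 - 56.4512*h^2 + 42.9169*h - 12.711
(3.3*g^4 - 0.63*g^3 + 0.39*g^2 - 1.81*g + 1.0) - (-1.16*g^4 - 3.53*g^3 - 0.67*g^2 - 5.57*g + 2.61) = 4.46*g^4 + 2.9*g^3 + 1.06*g^2 + 3.76*g - 1.61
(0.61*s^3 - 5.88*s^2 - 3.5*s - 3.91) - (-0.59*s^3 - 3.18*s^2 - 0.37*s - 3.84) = 1.2*s^3 - 2.7*s^2 - 3.13*s - 0.0700000000000003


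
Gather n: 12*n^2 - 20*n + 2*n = 12*n^2 - 18*n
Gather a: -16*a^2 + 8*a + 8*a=-16*a^2 + 16*a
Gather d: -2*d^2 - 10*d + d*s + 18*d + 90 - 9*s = -2*d^2 + d*(s + 8) - 9*s + 90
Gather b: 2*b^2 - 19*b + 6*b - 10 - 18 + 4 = 2*b^2 - 13*b - 24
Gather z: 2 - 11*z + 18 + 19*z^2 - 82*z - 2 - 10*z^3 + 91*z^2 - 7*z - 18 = -10*z^3 + 110*z^2 - 100*z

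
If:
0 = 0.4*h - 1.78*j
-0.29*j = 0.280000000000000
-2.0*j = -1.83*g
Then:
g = -1.06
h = -4.30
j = -0.97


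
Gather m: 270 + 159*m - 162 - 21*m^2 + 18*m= -21*m^2 + 177*m + 108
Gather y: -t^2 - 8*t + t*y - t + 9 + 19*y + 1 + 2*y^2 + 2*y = -t^2 - 9*t + 2*y^2 + y*(t + 21) + 10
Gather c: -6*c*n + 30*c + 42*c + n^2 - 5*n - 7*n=c*(72 - 6*n) + n^2 - 12*n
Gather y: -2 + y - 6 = y - 8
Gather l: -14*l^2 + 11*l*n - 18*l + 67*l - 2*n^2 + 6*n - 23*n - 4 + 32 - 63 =-14*l^2 + l*(11*n + 49) - 2*n^2 - 17*n - 35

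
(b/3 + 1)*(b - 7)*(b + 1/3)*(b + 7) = b^4/3 + 10*b^3/9 - 16*b^2 - 490*b/9 - 49/3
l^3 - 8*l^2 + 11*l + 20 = (l - 5)*(l - 4)*(l + 1)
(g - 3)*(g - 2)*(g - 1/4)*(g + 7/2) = g^4 - 7*g^3/4 - 89*g^2/8 + 191*g/8 - 21/4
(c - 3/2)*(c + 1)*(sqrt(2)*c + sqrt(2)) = sqrt(2)*c^3 + sqrt(2)*c^2/2 - 2*sqrt(2)*c - 3*sqrt(2)/2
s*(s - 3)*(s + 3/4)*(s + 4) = s^4 + 7*s^3/4 - 45*s^2/4 - 9*s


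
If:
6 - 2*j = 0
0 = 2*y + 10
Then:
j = 3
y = -5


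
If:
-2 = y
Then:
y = -2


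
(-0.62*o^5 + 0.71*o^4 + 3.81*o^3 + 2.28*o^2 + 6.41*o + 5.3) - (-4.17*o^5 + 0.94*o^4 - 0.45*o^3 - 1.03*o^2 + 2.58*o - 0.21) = 3.55*o^5 - 0.23*o^4 + 4.26*o^3 + 3.31*o^2 + 3.83*o + 5.51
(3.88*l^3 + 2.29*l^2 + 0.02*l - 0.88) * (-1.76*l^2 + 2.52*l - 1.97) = -6.8288*l^5 + 5.7472*l^4 - 1.908*l^3 - 2.9121*l^2 - 2.257*l + 1.7336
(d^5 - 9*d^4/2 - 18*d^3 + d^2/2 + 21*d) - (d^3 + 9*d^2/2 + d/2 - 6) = d^5 - 9*d^4/2 - 19*d^3 - 4*d^2 + 41*d/2 + 6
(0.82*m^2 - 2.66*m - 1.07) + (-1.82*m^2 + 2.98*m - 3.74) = -1.0*m^2 + 0.32*m - 4.81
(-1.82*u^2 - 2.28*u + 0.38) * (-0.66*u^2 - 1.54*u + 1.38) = 1.2012*u^4 + 4.3076*u^3 + 0.7488*u^2 - 3.7316*u + 0.5244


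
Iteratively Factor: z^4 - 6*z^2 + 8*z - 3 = (z - 1)*(z^3 + z^2 - 5*z + 3) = (z - 1)^2*(z^2 + 2*z - 3) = (z - 1)^3*(z + 3)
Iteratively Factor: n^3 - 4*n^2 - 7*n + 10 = (n + 2)*(n^2 - 6*n + 5) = (n - 5)*(n + 2)*(n - 1)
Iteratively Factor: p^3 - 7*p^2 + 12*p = (p - 4)*(p^2 - 3*p) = p*(p - 4)*(p - 3)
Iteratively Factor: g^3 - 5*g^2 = (g)*(g^2 - 5*g) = g^2*(g - 5)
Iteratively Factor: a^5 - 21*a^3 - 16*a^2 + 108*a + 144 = (a + 2)*(a^4 - 2*a^3 - 17*a^2 + 18*a + 72) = (a - 3)*(a + 2)*(a^3 + a^2 - 14*a - 24) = (a - 4)*(a - 3)*(a + 2)*(a^2 + 5*a + 6) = (a - 4)*(a - 3)*(a + 2)^2*(a + 3)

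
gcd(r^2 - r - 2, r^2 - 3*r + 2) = r - 2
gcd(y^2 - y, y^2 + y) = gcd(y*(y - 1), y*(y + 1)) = y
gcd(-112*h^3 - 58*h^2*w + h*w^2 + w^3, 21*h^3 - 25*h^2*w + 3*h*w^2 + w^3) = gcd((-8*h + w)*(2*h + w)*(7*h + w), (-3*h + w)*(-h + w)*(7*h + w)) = 7*h + w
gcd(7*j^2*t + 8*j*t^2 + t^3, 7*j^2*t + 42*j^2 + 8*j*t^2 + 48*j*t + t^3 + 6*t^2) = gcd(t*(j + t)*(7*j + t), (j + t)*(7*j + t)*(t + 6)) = 7*j^2 + 8*j*t + t^2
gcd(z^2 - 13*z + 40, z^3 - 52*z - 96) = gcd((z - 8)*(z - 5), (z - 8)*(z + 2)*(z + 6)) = z - 8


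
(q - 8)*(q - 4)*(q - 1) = q^3 - 13*q^2 + 44*q - 32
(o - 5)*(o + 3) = o^2 - 2*o - 15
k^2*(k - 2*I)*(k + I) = k^4 - I*k^3 + 2*k^2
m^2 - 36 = (m - 6)*(m + 6)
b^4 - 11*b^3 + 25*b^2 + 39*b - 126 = (b - 7)*(b - 3)^2*(b + 2)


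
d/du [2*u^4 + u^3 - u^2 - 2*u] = 8*u^3 + 3*u^2 - 2*u - 2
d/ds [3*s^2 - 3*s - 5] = 6*s - 3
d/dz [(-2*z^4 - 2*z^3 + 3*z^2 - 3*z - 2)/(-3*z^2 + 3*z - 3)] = (4*z^5 - 4*z^4 + 4*z^3 + 6*z^2 - 10*z + 5)/(3*(z^4 - 2*z^3 + 3*z^2 - 2*z + 1))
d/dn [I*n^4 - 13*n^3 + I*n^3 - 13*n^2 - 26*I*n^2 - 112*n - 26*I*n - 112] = 4*I*n^3 + n^2*(-39 + 3*I) + n*(-26 - 52*I) - 112 - 26*I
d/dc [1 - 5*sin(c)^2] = -5*sin(2*c)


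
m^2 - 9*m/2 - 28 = (m - 8)*(m + 7/2)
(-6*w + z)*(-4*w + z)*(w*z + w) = 24*w^3*z + 24*w^3 - 10*w^2*z^2 - 10*w^2*z + w*z^3 + w*z^2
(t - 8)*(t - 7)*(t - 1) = t^3 - 16*t^2 + 71*t - 56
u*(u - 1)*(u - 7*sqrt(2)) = u^3 - 7*sqrt(2)*u^2 - u^2 + 7*sqrt(2)*u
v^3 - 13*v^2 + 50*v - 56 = (v - 7)*(v - 4)*(v - 2)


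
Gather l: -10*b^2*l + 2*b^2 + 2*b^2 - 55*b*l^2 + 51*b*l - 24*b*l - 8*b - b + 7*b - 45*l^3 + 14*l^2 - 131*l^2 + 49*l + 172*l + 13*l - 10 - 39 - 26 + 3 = 4*b^2 - 2*b - 45*l^3 + l^2*(-55*b - 117) + l*(-10*b^2 + 27*b + 234) - 72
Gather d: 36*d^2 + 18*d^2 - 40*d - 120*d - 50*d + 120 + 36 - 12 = 54*d^2 - 210*d + 144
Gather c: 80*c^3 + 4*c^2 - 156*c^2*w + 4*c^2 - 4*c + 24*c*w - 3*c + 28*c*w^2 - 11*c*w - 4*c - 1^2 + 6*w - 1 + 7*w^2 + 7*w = 80*c^3 + c^2*(8 - 156*w) + c*(28*w^2 + 13*w - 11) + 7*w^2 + 13*w - 2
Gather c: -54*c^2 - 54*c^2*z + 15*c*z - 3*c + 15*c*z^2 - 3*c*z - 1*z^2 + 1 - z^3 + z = c^2*(-54*z - 54) + c*(15*z^2 + 12*z - 3) - z^3 - z^2 + z + 1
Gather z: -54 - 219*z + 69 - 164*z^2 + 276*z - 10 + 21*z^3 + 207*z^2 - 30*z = 21*z^3 + 43*z^2 + 27*z + 5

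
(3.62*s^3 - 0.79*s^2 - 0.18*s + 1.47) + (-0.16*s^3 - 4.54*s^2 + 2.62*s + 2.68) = 3.46*s^3 - 5.33*s^2 + 2.44*s + 4.15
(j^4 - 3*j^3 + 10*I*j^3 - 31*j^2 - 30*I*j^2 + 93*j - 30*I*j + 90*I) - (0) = j^4 - 3*j^3 + 10*I*j^3 - 31*j^2 - 30*I*j^2 + 93*j - 30*I*j + 90*I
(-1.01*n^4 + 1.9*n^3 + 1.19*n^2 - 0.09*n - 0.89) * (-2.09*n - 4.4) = 2.1109*n^5 + 0.473000000000001*n^4 - 10.8471*n^3 - 5.0479*n^2 + 2.2561*n + 3.916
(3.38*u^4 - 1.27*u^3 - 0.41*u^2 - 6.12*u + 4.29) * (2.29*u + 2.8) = 7.7402*u^5 + 6.5557*u^4 - 4.4949*u^3 - 15.1628*u^2 - 7.3119*u + 12.012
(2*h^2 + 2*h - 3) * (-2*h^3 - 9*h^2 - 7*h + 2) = -4*h^5 - 22*h^4 - 26*h^3 + 17*h^2 + 25*h - 6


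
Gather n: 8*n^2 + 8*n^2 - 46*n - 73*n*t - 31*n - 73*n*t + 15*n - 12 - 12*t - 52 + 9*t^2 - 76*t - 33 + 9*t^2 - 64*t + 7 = 16*n^2 + n*(-146*t - 62) + 18*t^2 - 152*t - 90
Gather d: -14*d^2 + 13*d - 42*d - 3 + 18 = -14*d^2 - 29*d + 15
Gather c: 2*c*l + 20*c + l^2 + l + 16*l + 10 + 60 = c*(2*l + 20) + l^2 + 17*l + 70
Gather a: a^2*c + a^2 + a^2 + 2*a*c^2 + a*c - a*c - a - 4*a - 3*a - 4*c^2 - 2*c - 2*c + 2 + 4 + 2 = a^2*(c + 2) + a*(2*c^2 - 8) - 4*c^2 - 4*c + 8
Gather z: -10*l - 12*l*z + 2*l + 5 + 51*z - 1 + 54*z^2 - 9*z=-8*l + 54*z^2 + z*(42 - 12*l) + 4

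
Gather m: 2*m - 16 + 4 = 2*m - 12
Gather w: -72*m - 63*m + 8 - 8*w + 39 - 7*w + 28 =-135*m - 15*w + 75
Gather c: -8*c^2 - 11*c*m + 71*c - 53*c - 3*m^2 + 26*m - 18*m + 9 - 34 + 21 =-8*c^2 + c*(18 - 11*m) - 3*m^2 + 8*m - 4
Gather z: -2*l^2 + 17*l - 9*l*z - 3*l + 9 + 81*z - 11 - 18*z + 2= -2*l^2 + 14*l + z*(63 - 9*l)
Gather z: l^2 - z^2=l^2 - z^2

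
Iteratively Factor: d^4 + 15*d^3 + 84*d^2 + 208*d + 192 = (d + 4)*(d^3 + 11*d^2 + 40*d + 48) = (d + 4)^2*(d^2 + 7*d + 12) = (d + 4)^3*(d + 3)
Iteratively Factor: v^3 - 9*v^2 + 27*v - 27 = (v - 3)*(v^2 - 6*v + 9) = (v - 3)^2*(v - 3)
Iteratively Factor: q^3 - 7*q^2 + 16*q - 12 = (q - 2)*(q^2 - 5*q + 6) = (q - 2)^2*(q - 3)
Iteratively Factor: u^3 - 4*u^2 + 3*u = (u - 1)*(u^2 - 3*u) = (u - 3)*(u - 1)*(u)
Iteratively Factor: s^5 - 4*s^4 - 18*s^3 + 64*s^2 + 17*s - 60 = (s + 4)*(s^4 - 8*s^3 + 14*s^2 + 8*s - 15) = (s + 1)*(s + 4)*(s^3 - 9*s^2 + 23*s - 15) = (s - 3)*(s + 1)*(s + 4)*(s^2 - 6*s + 5) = (s - 3)*(s - 1)*(s + 1)*(s + 4)*(s - 5)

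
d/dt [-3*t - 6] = -3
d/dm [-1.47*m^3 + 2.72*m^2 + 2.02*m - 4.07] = -4.41*m^2 + 5.44*m + 2.02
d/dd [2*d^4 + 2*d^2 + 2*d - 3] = 8*d^3 + 4*d + 2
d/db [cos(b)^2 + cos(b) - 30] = -sin(b) - sin(2*b)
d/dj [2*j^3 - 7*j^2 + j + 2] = 6*j^2 - 14*j + 1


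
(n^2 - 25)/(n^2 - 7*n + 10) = (n + 5)/(n - 2)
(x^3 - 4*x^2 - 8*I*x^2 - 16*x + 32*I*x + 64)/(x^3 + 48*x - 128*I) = (x - 4)/(x + 8*I)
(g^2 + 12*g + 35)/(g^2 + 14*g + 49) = (g + 5)/(g + 7)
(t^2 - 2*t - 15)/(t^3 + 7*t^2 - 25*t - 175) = (t + 3)/(t^2 + 12*t + 35)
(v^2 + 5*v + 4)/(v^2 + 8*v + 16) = (v + 1)/(v + 4)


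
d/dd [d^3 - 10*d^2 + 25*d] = 3*d^2 - 20*d + 25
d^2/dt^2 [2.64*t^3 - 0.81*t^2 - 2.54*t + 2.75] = 15.84*t - 1.62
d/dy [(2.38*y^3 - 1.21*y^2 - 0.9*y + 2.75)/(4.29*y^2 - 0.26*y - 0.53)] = (10.2102*y^4 - 1.2376*y^3 + 0.391400000000001*y^2 - 22.3124*y + 1.192)/(18.4041*y^4 - 2.2308*y^3 - 4.4798*y^2 + 0.2756*y + 0.2809)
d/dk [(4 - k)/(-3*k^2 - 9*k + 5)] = (-3*k^2 + 24*k + 31)/(9*k^4 + 54*k^3 + 51*k^2 - 90*k + 25)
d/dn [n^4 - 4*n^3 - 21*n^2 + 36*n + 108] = 4*n^3 - 12*n^2 - 42*n + 36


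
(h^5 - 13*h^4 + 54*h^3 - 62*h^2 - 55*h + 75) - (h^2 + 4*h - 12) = h^5 - 13*h^4 + 54*h^3 - 63*h^2 - 59*h + 87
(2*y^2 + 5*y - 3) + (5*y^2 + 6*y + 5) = 7*y^2 + 11*y + 2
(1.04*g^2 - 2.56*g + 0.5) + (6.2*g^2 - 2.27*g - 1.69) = 7.24*g^2 - 4.83*g - 1.19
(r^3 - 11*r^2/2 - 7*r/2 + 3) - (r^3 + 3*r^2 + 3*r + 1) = -17*r^2/2 - 13*r/2 + 2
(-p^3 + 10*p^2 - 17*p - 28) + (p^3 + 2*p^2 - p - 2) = 12*p^2 - 18*p - 30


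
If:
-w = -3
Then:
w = 3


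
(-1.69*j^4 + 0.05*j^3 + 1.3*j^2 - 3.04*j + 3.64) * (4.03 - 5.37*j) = 9.0753*j^5 - 7.0792*j^4 - 6.7795*j^3 + 21.5638*j^2 - 31.798*j + 14.6692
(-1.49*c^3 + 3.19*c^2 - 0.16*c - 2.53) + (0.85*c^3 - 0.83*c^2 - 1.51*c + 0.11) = -0.64*c^3 + 2.36*c^2 - 1.67*c - 2.42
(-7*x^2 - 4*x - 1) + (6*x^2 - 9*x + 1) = -x^2 - 13*x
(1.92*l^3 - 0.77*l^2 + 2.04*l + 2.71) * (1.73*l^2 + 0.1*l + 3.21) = 3.3216*l^5 - 1.1401*l^4 + 9.6154*l^3 + 2.4206*l^2 + 6.8194*l + 8.6991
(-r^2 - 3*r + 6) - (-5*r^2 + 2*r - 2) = 4*r^2 - 5*r + 8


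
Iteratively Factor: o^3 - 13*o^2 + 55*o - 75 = (o - 5)*(o^2 - 8*o + 15) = (o - 5)^2*(o - 3)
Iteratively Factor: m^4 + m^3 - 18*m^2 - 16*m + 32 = (m - 1)*(m^3 + 2*m^2 - 16*m - 32) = (m - 1)*(m + 4)*(m^2 - 2*m - 8) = (m - 1)*(m + 2)*(m + 4)*(m - 4)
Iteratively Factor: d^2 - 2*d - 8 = (d + 2)*(d - 4)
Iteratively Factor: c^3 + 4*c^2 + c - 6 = (c + 3)*(c^2 + c - 2) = (c + 2)*(c + 3)*(c - 1)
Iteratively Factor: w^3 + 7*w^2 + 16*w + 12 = (w + 2)*(w^2 + 5*w + 6) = (w + 2)*(w + 3)*(w + 2)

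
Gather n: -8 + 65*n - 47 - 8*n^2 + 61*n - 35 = -8*n^2 + 126*n - 90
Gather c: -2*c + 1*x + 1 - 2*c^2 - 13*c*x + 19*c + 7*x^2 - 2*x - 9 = -2*c^2 + c*(17 - 13*x) + 7*x^2 - x - 8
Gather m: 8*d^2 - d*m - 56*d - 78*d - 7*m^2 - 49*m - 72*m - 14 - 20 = 8*d^2 - 134*d - 7*m^2 + m*(-d - 121) - 34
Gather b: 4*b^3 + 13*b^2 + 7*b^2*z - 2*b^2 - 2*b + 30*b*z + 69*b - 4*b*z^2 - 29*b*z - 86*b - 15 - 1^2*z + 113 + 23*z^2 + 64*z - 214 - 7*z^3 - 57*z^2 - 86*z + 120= 4*b^3 + b^2*(7*z + 11) + b*(-4*z^2 + z - 19) - 7*z^3 - 34*z^2 - 23*z + 4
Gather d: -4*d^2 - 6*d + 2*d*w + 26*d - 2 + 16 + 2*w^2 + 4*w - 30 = -4*d^2 + d*(2*w + 20) + 2*w^2 + 4*w - 16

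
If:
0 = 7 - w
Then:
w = 7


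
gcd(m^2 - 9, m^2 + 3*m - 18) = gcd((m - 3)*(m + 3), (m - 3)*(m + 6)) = m - 3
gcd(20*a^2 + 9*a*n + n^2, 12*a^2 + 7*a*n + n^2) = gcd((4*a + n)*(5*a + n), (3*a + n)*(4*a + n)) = 4*a + n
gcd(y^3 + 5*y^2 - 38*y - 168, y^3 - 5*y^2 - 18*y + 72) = y^2 - 2*y - 24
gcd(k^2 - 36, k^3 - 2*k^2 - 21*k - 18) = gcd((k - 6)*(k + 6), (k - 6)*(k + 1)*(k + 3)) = k - 6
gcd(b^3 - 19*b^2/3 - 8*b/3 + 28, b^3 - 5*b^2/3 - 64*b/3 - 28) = b^2 - 4*b - 12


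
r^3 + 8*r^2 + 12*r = r*(r + 2)*(r + 6)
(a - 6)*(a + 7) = a^2 + a - 42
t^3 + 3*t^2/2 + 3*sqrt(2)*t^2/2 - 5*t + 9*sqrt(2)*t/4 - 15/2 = (t + 3/2)*(t - sqrt(2))*(t + 5*sqrt(2)/2)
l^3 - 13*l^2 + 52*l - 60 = (l - 6)*(l - 5)*(l - 2)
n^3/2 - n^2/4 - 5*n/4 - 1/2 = (n/2 + 1/4)*(n - 2)*(n + 1)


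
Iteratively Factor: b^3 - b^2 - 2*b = (b)*(b^2 - b - 2) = b*(b - 2)*(b + 1)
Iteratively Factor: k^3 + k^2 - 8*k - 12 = (k + 2)*(k^2 - k - 6) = (k - 3)*(k + 2)*(k + 2)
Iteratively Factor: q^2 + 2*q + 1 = (q + 1)*(q + 1)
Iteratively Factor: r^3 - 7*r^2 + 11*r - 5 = (r - 5)*(r^2 - 2*r + 1) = (r - 5)*(r - 1)*(r - 1)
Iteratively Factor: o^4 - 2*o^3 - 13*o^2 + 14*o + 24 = (o + 1)*(o^3 - 3*o^2 - 10*o + 24) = (o - 2)*(o + 1)*(o^2 - o - 12) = (o - 2)*(o + 1)*(o + 3)*(o - 4)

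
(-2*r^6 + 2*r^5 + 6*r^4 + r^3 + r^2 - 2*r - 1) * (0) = 0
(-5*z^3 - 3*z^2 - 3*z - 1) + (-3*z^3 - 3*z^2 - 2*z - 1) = -8*z^3 - 6*z^2 - 5*z - 2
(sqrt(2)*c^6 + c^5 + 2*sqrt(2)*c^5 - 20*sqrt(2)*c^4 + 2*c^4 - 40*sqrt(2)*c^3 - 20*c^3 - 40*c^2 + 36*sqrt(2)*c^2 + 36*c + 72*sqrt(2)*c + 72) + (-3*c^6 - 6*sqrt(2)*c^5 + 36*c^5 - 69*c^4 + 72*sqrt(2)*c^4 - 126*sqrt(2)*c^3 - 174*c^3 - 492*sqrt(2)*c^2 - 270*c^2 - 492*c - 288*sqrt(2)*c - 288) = -3*c^6 + sqrt(2)*c^6 - 4*sqrt(2)*c^5 + 37*c^5 - 67*c^4 + 52*sqrt(2)*c^4 - 166*sqrt(2)*c^3 - 194*c^3 - 456*sqrt(2)*c^2 - 310*c^2 - 456*c - 216*sqrt(2)*c - 216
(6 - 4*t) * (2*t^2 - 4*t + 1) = -8*t^3 + 28*t^2 - 28*t + 6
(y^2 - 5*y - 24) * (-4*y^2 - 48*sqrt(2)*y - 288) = -4*y^4 - 48*sqrt(2)*y^3 + 20*y^3 - 192*y^2 + 240*sqrt(2)*y^2 + 1440*y + 1152*sqrt(2)*y + 6912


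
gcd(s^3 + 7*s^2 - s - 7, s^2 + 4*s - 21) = s + 7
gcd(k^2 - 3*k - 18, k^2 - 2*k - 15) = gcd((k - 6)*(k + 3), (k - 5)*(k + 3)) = k + 3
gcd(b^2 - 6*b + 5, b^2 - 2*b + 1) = b - 1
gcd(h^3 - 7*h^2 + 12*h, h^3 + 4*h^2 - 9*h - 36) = h - 3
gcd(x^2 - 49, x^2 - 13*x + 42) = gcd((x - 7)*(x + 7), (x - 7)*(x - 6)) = x - 7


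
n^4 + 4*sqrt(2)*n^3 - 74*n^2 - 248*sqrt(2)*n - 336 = (n - 6*sqrt(2))*(n + sqrt(2))*(n + 2*sqrt(2))*(n + 7*sqrt(2))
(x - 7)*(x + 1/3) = x^2 - 20*x/3 - 7/3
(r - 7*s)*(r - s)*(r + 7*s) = r^3 - r^2*s - 49*r*s^2 + 49*s^3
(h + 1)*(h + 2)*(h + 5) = h^3 + 8*h^2 + 17*h + 10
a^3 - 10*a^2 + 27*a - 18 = (a - 6)*(a - 3)*(a - 1)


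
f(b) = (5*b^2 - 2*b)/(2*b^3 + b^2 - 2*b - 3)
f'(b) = (10*b - 2)/(2*b^3 + b^2 - 2*b - 3) + (5*b^2 - 2*b)*(-6*b^2 - 2*b + 2)/(2*b^3 + b^2 - 2*b - 3)^2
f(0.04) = 0.02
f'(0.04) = 0.51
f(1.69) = 1.78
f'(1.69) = -2.94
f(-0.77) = -2.53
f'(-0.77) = 5.42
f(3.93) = 0.55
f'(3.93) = -0.13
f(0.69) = -0.31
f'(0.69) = -1.72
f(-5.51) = -0.55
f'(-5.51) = -0.12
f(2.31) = 0.99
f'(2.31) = -0.58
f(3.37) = 0.64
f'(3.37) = -0.19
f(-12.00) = -0.23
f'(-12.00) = -0.02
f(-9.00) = -0.31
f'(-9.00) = -0.04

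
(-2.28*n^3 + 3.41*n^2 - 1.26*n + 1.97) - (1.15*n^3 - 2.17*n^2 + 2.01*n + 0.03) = -3.43*n^3 + 5.58*n^2 - 3.27*n + 1.94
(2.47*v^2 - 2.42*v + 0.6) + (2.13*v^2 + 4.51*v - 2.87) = 4.6*v^2 + 2.09*v - 2.27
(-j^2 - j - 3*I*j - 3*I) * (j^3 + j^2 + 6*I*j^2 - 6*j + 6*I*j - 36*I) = -j^5 - 2*j^4 - 9*I*j^4 + 23*j^3 - 18*I*j^3 + 42*j^2 + 45*I*j^2 - 90*j + 54*I*j - 108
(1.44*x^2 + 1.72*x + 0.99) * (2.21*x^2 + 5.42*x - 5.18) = 3.1824*x^4 + 11.606*x^3 + 4.0511*x^2 - 3.5438*x - 5.1282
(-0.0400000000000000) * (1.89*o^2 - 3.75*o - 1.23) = -0.0756*o^2 + 0.15*o + 0.0492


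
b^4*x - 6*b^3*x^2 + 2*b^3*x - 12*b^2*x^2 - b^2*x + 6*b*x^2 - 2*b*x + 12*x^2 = (b - 1)*(b + 2)*(b - 6*x)*(b*x + x)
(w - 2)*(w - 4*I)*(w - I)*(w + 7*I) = w^4 - 2*w^3 + 2*I*w^3 + 31*w^2 - 4*I*w^2 - 62*w - 28*I*w + 56*I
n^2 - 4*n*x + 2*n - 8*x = (n + 2)*(n - 4*x)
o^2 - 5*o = o*(o - 5)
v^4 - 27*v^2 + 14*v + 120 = (v - 4)*(v - 3)*(v + 2)*(v + 5)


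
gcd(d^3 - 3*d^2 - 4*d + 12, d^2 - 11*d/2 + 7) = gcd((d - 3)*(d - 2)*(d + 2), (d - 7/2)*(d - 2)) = d - 2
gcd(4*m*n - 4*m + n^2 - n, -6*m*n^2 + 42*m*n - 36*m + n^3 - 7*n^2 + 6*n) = n - 1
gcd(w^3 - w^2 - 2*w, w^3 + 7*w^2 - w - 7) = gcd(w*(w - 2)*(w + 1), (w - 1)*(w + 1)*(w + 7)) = w + 1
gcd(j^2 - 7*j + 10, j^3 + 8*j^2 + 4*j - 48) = j - 2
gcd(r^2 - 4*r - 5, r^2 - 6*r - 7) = r + 1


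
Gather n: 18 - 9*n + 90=108 - 9*n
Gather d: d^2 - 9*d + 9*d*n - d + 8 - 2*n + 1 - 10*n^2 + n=d^2 + d*(9*n - 10) - 10*n^2 - n + 9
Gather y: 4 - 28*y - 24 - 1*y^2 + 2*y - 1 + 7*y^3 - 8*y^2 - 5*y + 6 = 7*y^3 - 9*y^2 - 31*y - 15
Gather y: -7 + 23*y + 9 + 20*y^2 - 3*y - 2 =20*y^2 + 20*y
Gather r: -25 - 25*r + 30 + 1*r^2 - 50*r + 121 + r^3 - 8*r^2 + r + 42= r^3 - 7*r^2 - 74*r + 168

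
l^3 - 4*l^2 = l^2*(l - 4)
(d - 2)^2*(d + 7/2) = d^3 - d^2/2 - 10*d + 14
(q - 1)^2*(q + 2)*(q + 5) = q^4 + 5*q^3 - 3*q^2 - 13*q + 10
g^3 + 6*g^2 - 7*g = g*(g - 1)*(g + 7)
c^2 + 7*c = c*(c + 7)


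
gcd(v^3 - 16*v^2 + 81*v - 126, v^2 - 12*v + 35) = v - 7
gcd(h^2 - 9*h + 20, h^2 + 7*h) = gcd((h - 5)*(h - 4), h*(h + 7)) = 1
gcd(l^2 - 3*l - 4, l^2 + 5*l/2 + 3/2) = l + 1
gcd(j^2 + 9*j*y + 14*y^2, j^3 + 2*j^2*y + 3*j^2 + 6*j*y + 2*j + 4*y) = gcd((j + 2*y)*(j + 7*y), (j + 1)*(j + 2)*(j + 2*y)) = j + 2*y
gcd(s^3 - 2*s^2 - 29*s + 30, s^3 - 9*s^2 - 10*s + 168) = s - 6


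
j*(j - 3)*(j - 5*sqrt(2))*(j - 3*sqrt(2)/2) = j^4 - 13*sqrt(2)*j^3/2 - 3*j^3 + 15*j^2 + 39*sqrt(2)*j^2/2 - 45*j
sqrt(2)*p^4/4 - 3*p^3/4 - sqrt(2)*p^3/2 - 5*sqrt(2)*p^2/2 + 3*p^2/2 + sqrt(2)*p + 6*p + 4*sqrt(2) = (p/2 + 1)*(p - 4)*(p - 2*sqrt(2))*(sqrt(2)*p/2 + 1/2)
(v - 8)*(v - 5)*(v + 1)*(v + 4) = v^4 - 8*v^3 - 21*v^2 + 148*v + 160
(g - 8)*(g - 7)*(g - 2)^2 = g^4 - 19*g^3 + 120*g^2 - 284*g + 224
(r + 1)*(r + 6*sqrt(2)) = r^2 + r + 6*sqrt(2)*r + 6*sqrt(2)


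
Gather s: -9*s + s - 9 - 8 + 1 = -8*s - 16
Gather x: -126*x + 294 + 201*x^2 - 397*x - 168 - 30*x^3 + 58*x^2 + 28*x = -30*x^3 + 259*x^2 - 495*x + 126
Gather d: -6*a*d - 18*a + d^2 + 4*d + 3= -18*a + d^2 + d*(4 - 6*a) + 3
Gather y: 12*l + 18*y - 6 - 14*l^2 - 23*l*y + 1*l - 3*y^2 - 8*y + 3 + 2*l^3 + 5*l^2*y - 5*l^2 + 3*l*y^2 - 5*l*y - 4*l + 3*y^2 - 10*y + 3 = 2*l^3 - 19*l^2 + 3*l*y^2 + 9*l + y*(5*l^2 - 28*l)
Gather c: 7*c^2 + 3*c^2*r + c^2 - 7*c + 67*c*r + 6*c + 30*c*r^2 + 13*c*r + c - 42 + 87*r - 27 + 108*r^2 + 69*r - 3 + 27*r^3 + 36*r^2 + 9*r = c^2*(3*r + 8) + c*(30*r^2 + 80*r) + 27*r^3 + 144*r^2 + 165*r - 72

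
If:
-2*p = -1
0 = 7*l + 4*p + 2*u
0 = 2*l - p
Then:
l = 1/4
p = 1/2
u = -15/8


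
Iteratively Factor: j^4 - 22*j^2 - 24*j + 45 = (j - 1)*(j^3 + j^2 - 21*j - 45) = (j - 1)*(j + 3)*(j^2 - 2*j - 15) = (j - 1)*(j + 3)^2*(j - 5)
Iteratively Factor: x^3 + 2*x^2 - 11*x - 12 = (x + 1)*(x^2 + x - 12) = (x + 1)*(x + 4)*(x - 3)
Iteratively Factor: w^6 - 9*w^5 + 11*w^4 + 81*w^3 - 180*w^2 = (w - 4)*(w^5 - 5*w^4 - 9*w^3 + 45*w^2) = w*(w - 4)*(w^4 - 5*w^3 - 9*w^2 + 45*w) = w*(w - 5)*(w - 4)*(w^3 - 9*w) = w*(w - 5)*(w - 4)*(w - 3)*(w^2 + 3*w) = w^2*(w - 5)*(w - 4)*(w - 3)*(w + 3)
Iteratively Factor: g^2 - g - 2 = (g - 2)*(g + 1)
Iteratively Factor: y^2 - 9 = (y + 3)*(y - 3)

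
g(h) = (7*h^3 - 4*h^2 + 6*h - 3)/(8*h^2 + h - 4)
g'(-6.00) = 0.83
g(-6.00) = -6.10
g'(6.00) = 0.85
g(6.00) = 4.83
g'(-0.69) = -171.09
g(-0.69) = 12.87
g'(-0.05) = -1.56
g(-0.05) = 0.82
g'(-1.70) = -0.50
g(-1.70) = -3.40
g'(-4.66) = 0.79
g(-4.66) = -5.01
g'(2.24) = 0.71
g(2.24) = 1.80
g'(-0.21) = -2.95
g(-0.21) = 1.17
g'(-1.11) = -9.39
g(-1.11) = -5.09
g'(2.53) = 0.74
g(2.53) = 2.01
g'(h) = (-16*h - 1)*(7*h^3 - 4*h^2 + 6*h - 3)/(8*h^2 + h - 4)^2 + (21*h^2 - 8*h + 6)/(8*h^2 + h - 4)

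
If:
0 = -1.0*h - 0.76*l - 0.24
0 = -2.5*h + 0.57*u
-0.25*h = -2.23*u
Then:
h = 0.00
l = -0.32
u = 0.00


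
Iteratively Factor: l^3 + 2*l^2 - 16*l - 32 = (l + 2)*(l^2 - 16) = (l - 4)*(l + 2)*(l + 4)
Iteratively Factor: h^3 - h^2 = (h)*(h^2 - h) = h*(h - 1)*(h)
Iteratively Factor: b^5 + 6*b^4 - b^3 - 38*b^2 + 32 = (b - 2)*(b^4 + 8*b^3 + 15*b^2 - 8*b - 16) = (b - 2)*(b - 1)*(b^3 + 9*b^2 + 24*b + 16) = (b - 2)*(b - 1)*(b + 4)*(b^2 + 5*b + 4) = (b - 2)*(b - 1)*(b + 4)^2*(b + 1)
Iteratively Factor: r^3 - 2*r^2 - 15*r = (r)*(r^2 - 2*r - 15) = r*(r - 5)*(r + 3)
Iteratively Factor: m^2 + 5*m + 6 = (m + 3)*(m + 2)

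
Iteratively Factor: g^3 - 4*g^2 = (g - 4)*(g^2) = g*(g - 4)*(g)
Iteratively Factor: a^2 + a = (a + 1)*(a)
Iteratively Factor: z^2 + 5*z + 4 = (z + 1)*(z + 4)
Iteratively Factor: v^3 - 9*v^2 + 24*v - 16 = (v - 4)*(v^2 - 5*v + 4) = (v - 4)^2*(v - 1)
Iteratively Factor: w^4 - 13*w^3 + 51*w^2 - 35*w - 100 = (w - 4)*(w^3 - 9*w^2 + 15*w + 25) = (w - 5)*(w - 4)*(w^2 - 4*w - 5) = (w - 5)^2*(w - 4)*(w + 1)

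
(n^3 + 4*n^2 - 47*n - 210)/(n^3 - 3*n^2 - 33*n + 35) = (n + 6)/(n - 1)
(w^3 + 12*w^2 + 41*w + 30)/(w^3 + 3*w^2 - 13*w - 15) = (w + 6)/(w - 3)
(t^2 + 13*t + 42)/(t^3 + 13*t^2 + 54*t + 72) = (t + 7)/(t^2 + 7*t + 12)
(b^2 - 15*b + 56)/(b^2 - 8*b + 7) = (b - 8)/(b - 1)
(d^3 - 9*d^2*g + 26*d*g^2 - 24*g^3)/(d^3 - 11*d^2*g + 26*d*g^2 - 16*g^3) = (d^2 - 7*d*g + 12*g^2)/(d^2 - 9*d*g + 8*g^2)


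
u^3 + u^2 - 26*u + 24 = (u - 4)*(u - 1)*(u + 6)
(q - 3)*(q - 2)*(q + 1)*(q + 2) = q^4 - 2*q^3 - 7*q^2 + 8*q + 12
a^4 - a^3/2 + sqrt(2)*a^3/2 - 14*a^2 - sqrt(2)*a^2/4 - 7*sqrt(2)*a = a*(a - 4)*(a + 7/2)*(a + sqrt(2)/2)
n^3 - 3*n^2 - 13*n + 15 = (n - 5)*(n - 1)*(n + 3)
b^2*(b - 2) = b^3 - 2*b^2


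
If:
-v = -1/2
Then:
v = 1/2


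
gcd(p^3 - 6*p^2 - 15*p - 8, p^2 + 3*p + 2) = p + 1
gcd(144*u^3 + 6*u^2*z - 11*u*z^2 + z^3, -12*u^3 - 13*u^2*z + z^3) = 3*u + z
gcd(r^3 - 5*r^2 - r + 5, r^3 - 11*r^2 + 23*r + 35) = r^2 - 4*r - 5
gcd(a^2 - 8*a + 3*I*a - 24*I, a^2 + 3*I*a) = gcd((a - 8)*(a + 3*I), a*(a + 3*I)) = a + 3*I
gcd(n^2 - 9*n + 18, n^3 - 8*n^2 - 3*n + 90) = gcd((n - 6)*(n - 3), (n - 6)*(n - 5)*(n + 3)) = n - 6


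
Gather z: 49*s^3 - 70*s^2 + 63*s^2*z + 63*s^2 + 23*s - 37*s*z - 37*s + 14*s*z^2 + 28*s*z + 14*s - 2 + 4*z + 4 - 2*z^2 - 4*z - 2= 49*s^3 - 7*s^2 + z^2*(14*s - 2) + z*(63*s^2 - 9*s)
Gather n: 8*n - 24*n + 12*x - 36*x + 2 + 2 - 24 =-16*n - 24*x - 20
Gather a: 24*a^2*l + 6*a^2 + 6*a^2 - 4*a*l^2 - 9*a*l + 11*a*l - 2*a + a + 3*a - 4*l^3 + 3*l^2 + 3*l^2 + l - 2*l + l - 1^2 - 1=a^2*(24*l + 12) + a*(-4*l^2 + 2*l + 2) - 4*l^3 + 6*l^2 - 2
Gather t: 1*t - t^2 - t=-t^2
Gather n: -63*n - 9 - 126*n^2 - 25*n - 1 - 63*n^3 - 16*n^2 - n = -63*n^3 - 142*n^2 - 89*n - 10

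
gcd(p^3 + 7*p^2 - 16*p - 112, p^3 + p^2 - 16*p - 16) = p^2 - 16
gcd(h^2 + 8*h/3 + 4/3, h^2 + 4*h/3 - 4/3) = h + 2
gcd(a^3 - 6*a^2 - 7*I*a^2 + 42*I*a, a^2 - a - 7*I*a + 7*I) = a - 7*I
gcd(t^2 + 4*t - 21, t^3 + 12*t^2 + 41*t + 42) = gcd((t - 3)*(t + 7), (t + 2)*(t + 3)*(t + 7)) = t + 7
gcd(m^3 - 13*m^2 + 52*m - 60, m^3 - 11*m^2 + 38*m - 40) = m^2 - 7*m + 10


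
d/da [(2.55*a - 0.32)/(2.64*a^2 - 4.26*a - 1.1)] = (-6.732*a^2 + 1.6896*a - 4.1682)/(6.9696*a^4 - 22.4928*a^3 + 12.3396*a^2 + 9.372*a + 1.21)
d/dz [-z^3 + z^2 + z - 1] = -3*z^2 + 2*z + 1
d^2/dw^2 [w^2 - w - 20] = 2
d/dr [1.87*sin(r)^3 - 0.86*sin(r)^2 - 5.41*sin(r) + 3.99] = (5.61*sin(r)^2 - 1.72*sin(r) - 5.41)*cos(r)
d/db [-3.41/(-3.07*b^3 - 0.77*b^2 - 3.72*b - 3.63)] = (-31.4061*b^2 - 5.2514*b - 12.6852)/(3.07*b^3 + 0.77*b^2 + 3.72*b + 3.63)^2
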